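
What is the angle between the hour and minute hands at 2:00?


60.0°

Hour hand = 2×30 + 0×0.5 = 60.0°
Minute hand = 0×6 = 0°
Difference = |60.0 - 0| = 60.0°


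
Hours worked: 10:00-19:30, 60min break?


8h 30m (510 minutes)

Total time = (19×60+30) - (10×60+0)
= 1170 - 600 = 570 min
Minus break: 570 - 60 = 510 min
= 8h 30m


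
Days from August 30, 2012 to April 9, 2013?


From August 30, 2012 to April 9, 2013
Rest of August 2012: 31 - 30 = 1
Full months: September 30, October 31, November 30, December 31, January 31, February 2013 28, March 31
Days into April 2013: 9
Total = 1 + 30 + 31 + 30 + 31 + 31 + 28 + 31 + 9 = 222 days

222 days


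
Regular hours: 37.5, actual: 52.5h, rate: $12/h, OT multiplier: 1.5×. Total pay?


Regular: 37.5h × $12 = $450.00
Overtime: 52.5 - 37.5 = 15.0h
OT pay: 15.0h × $12 × 1.5 = $270.00
Total = $450.00 + $270.00 = $720.00

$720.00


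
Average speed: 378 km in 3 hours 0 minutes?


126.0 km/h

Distance: 378 km
Time: 3 hours
Speed = 378 / 3 = 126.0 km/h


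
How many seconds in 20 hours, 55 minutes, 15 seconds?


75315 seconds

Hours: 20 × 3600 = 72000
Minutes: 55 × 60 = 3300
Seconds: 15
Total = 72000 + 3300 + 15 = 75315


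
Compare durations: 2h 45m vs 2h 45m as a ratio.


1:1 (1.00)

Duration 1: 165 minutes
Duration 2: 165 minutes
Ratio = 165:165
GCD = 165
Simplified = 1:1
As a decimal: 1/1 = 1.00


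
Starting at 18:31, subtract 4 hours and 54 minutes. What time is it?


Start: 1111 minutes from midnight
Subtract: 294 minutes
Remaining: 1111 - 294 = 817
Hours: 13, Minutes: 37

13:37


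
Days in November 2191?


Month: November (month 11)
November has 30 days

30 days


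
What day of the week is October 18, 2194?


Zeller's congruence:
q=18, m=10, k=94, j=21
h = (18 + ⌊13×11/5⌋ + 94 + ⌊94/4⌋ + ⌊21/4⌋ - 2×21) mod 7
= (18 + 28 + 94 + 23 + 5 - 42) mod 7
= 126 mod 7 = 0
h=0 → Saturday

Saturday


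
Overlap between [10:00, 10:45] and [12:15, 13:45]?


0 minutes

Meeting A: 600-645 (in minutes from midnight)
Meeting B: 735-825
Overlap start = max(600, 735) = 735
Overlap end = min(645, 825) = 645
Overlap = max(0, 645 - 735) = 0 min


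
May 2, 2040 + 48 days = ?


June 19, 2040

Start: May 2, 2040
Add 48 days
May 2 → June 1: 31 - 2 + 1 = 30 days (48 - 30 = 18 left)
June 1 + 18 = June 19, 2040


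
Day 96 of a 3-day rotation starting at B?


Shifts: A, B, C
Start: B (index 1)
Day 96: (1 + 96 - 1) mod 3
= 96 mod 3
= 0
Index 0 → shift A

Shift A


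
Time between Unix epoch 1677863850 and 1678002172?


138322 seconds (38.4 hours / 1.60 days)

Difference = 1678002172 - 1677863850 = 138322 seconds
In hours: 138322 / 3600 ≈ 38.4
In days: 138322 / 86400 ≈ 1.60


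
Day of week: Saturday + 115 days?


Tuesday

Start: Saturday (index 5)
(5 + 115) mod 7
= 120 mod 7
= 1
Index 1 → Tuesday


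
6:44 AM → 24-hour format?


Input: 6:44 AM
AM hour stays: 6

06:44


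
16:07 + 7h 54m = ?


Start: 967 minutes from midnight
Add: 474 minutes
Total: 1441 minutes
Hours: 1441 ÷ 60 = 24 remainder 1
24 ≥ 24 → 24 - 24 = 0 (next day)

00:01 (next day)


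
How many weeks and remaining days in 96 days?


13 weeks 5 days

Weeks: 96 ÷ 7 = 13 remainder 5


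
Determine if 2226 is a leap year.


Rules: divisible by 4 AND (not by 100 OR by 400)
2226 ÷ 4 = 556 remainder 2 → not divisible by 4
Not divisible by 4 → not a leap year

No


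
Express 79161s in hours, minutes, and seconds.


Hours: 79161 ÷ 3600 = 21 remainder 3561
Minutes: 3561 ÷ 60 = 59 remainder 21
Seconds: 21

21h 59m 21s


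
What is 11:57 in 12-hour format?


11:57 AM

Hour: 11
11 < 12 → AM


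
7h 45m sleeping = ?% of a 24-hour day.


Time: 465 minutes
Day: 1440 minutes
Percentage = (465/1440) × 100 ≈ 32.3%

32.3%


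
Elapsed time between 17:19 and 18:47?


End time in minutes: 18×60 + 47 = 1127
Start time in minutes: 17×60 + 19 = 1039
Difference = 1127 - 1039 = 88 minutes
= 1 hours 28 minutes

1h 28m


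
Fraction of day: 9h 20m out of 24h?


0.3889 (38.89%)

Total minutes: 9×60 + 20 = 560
Day = 24×60 = 1440 minutes
Fraction = 560/1440 ≈ 0.3889
As a percentage: 560/1440 × 100 ≈ 38.89%


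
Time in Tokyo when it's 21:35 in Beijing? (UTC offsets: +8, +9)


22:35

Time difference = UTC+9 - UTC+8 = +1 hours
New hour = (21 + 1) mod 24
= 22 mod 24 = 22
Minutes unchanged → 22:35


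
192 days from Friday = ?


Monday

Start: Friday (index 4)
(4 + 192) mod 7
= 196 mod 7
= 0
Index 0 → Monday


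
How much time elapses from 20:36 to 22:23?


End time in minutes: 22×60 + 23 = 1343
Start time in minutes: 20×60 + 36 = 1236
Difference = 1343 - 1236 = 107 minutes
= 1 hours 47 minutes

1h 47m


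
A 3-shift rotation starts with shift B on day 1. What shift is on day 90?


Shift A

Shifts: A, B, C
Start: B (index 1)
Day 90: (1 + 90 - 1) mod 3
= 90 mod 3
= 0
Index 0 → shift A


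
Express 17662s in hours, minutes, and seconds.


4h 54m 22s

Hours: 17662 ÷ 3600 = 4 remainder 3262
Minutes: 3262 ÷ 60 = 54 remainder 22
Seconds: 22


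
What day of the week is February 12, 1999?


Zeller's congruence:
q=12, m=14, k=98, j=19
h = (12 + ⌊13×15/5⌋ + 98 + ⌊98/4⌋ + ⌊19/4⌋ - 2×19) mod 7
= (12 + 39 + 98 + 24 + 4 - 38) mod 7
= 139 mod 7 = 6
h=6 → Friday

Friday


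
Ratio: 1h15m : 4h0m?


5:16 (0.31)

Duration 1: 75 minutes
Duration 2: 240 minutes
Ratio = 75:240
GCD = 15
Simplified = 5:16
As a decimal: 5/16 ≈ 0.31


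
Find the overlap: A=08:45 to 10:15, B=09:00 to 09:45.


45 minutes

Meeting A: 525-615 (in minutes from midnight)
Meeting B: 540-585
Overlap start = max(525, 540) = 540
Overlap end = min(615, 585) = 585
Overlap = max(0, 585 - 540) = 45 min


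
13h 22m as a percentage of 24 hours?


0.5569 (55.69%)

Total minutes: 13×60 + 22 = 802
Day = 24×60 = 1440 minutes
Fraction = 802/1440 ≈ 0.5569
As a percentage: 802/1440 × 100 ≈ 55.69%


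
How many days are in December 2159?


Month: December (month 12)
December has 31 days

31 days


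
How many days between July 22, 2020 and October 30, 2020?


100 days

From July 22, 2020 to October 30, 2020
Rest of July 2020: 31 - 22 = 9
Full months: August 31, September 30
Days into October 2020: 30
Total = 9 + 31 + 30 + 30 = 100 days


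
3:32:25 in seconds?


12745 seconds

Hours: 3 × 3600 = 10800
Minutes: 32 × 60 = 1920
Seconds: 25
Total = 10800 + 1920 + 25 = 12745


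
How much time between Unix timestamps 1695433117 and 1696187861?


754744 seconds (209.7 hours / 8.74 days)

Difference = 1696187861 - 1695433117 = 754744 seconds
In hours: 754744 / 3600 ≈ 209.7
In days: 754744 / 86400 ≈ 8.74


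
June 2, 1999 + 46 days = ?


July 18, 1999

Start: June 2, 1999
Add 46 days
June 2 → July 1: 30 - 2 + 1 = 29 days (46 - 29 = 17 left)
July 1 + 17 = July 18, 1999


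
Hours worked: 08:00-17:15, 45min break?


Total time = (17×60+15) - (8×60+0)
= 1035 - 480 = 555 min
Minus break: 555 - 45 = 510 min
= 8h 30m

8h 30m (510 minutes)


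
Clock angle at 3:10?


Hour hand = 3×30 + 10×0.5 = 95.0°
Minute hand = 10×6 = 60°
Difference = |95.0 - 60| = 35.0°

35.0°


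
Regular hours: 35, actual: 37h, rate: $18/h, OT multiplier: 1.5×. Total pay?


$684.00

Regular: 35h × $18 = $630.00
Overtime: 37 - 35 = 2h
OT pay: 2h × $18 × 1.5 = $54.00
Total = $630.00 + $54.00 = $684.00


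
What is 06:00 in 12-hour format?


Hour: 6
6 < 12 → AM

6:00 AM


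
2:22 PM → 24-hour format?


14:22

Input: 2:22 PM
PM: 2 + 12 = 14


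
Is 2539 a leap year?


No

Rules: divisible by 4 AND (not by 100 OR by 400)
2539 ÷ 4 = 634 remainder 3 → not divisible by 4
Not divisible by 4 → not a leap year


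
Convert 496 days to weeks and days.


Weeks: 496 ÷ 7 = 70 remainder 6

70 weeks 6 days


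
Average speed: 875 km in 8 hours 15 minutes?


Distance: 875 km
Time: 8h 15m = 495 min = 495/60 = 33/4 hours
Speed = 875 ÷ (33/4) = 875 × 4 / 33 = 3500/33 ≈ 106.1 km/h

106.1 km/h


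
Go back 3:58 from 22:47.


18:49

Start: 1367 minutes from midnight
Subtract: 238 minutes
Remaining: 1367 - 238 = 1129
Hours: 18, Minutes: 49


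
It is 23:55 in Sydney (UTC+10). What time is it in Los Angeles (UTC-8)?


05:55

Time difference = UTC-8 - UTC+10 = -18 hours
New hour = (23 -18) mod 24
= 5 mod 24 = 5
Minutes unchanged → 05:55


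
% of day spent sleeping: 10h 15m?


42.7%

Time: 615 minutes
Day: 1440 minutes
Percentage = (615/1440) × 100 ≈ 42.7%


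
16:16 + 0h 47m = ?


Start: 976 minutes from midnight
Add: 47 minutes
Total: 1023 minutes
Hours: 1023 ÷ 60 = 17 remainder 3

17:03


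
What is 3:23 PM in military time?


Input: 3:23 PM
PM: 3 + 12 = 15

15:23


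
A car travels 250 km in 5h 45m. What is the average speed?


43.5 km/h

Distance: 250 km
Time: 5h 45m = 345 min = 345/60 = 23/4 hours
Speed = 250 ÷ (23/4) = 250 × 4 / 23 = 1000/23 ≈ 43.5 km/h


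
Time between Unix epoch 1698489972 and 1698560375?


70403 seconds (19.6 hours / 0.81 days)

Difference = 1698560375 - 1698489972 = 70403 seconds
In hours: 70403 / 3600 ≈ 19.6
In days: 70403 / 86400 ≈ 0.81


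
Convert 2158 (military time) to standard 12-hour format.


9:58 PM

Hour: 21
21 - 12 = 9 → PM


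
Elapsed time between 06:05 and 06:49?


0h 44m

End time in minutes: 6×60 + 49 = 409
Start time in minutes: 6×60 + 5 = 365
Difference = 409 - 365 = 44 minutes
= 0 hours 44 minutes


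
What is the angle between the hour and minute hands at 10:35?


107.5°

Hour hand = 10×30 + 35×0.5 = 317.5°
Minute hand = 35×6 = 210°
Difference = |317.5 - 210| = 107.5°


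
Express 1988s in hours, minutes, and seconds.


Hours: 1988 ÷ 3600 = 0 remainder 1988
Minutes: 1988 ÷ 60 = 33 remainder 8
Seconds: 8

0h 33m 8s


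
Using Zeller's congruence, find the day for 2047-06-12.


Zeller's congruence:
q=12, m=6, k=47, j=20
h = (12 + ⌊13×7/5⌋ + 47 + ⌊47/4⌋ + ⌊20/4⌋ - 2×20) mod 7
= (12 + 18 + 47 + 11 + 5 - 40) mod 7
= 53 mod 7 = 4
h=4 → Wednesday

Wednesday


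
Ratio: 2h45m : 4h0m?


11:16 (0.69)

Duration 1: 165 minutes
Duration 2: 240 minutes
Ratio = 165:240
GCD = 15
Simplified = 11:16
As a decimal: 11/16 ≈ 0.69


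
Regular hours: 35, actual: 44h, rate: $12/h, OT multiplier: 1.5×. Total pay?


Regular: 35h × $12 = $420.00
Overtime: 44 - 35 = 9h
OT pay: 9h × $12 × 1.5 = $162.00
Total = $420.00 + $162.00 = $582.00

$582.00


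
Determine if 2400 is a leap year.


Yes

Rules: divisible by 4 AND (not by 100 OR by 400)
2400 ÷ 4 = 600 exactly → divisible by 4
2400 ÷ 100 = 24 exactly → divisible by 100
2400 ÷ 400 = 6 exactly → divisible by 400
Divisible by 400 → leap year


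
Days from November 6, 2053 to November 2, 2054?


From November 6, 2053 to November 2, 2054
Rest of November 2053: 30 - 6 = 24
Full months: December 31, January 31, February 2054 28, March 31, April 30, May 31, June 30, July 31, August 31, September 30, October 31
Days into November 2054: 2
Total = 24 + 31 + 31 + 28 + 31 + 30 + 31 + 30 + 31 + 31 + 30 + 31 + 2 = 361 days

361 days


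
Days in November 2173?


Month: November (month 11)
November has 30 days

30 days


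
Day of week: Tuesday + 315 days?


Tuesday

Start: Tuesday (index 1)
(1 + 315) mod 7
= 316 mod 7
= 1
Index 1 → Tuesday


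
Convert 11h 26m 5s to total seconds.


Hours: 11 × 3600 = 39600
Minutes: 26 × 60 = 1560
Seconds: 5
Total = 39600 + 1560 + 5 = 41165

41165 seconds


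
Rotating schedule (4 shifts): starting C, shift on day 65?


Shifts: A, B, C, D
Start: C (index 2)
Day 65: (2 + 65 - 1) mod 4
= 66 mod 4
= 2
Index 2 → shift C

Shift C


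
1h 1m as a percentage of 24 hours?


Total minutes: 1×60 + 1 = 61
Day = 24×60 = 1440 minutes
Fraction = 61/1440 ≈ 0.0424
As a percentage: 61/1440 × 100 ≈ 4.24%

0.0424 (4.24%)


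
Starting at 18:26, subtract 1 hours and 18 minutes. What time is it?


Start: 1106 minutes from midnight
Subtract: 78 minutes
Remaining: 1106 - 78 = 1028
Hours: 17, Minutes: 8

17:08


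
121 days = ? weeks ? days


Weeks: 121 ÷ 7 = 17 remainder 2

17 weeks 2 days


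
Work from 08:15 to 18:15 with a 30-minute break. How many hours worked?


Total time = (18×60+15) - (8×60+15)
= 1095 - 495 = 600 min
Minus break: 600 - 30 = 570 min
= 9h 30m

9h 30m (570 minutes)


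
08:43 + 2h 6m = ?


Start: 523 minutes from midnight
Add: 126 minutes
Total: 649 minutes
Hours: 649 ÷ 60 = 10 remainder 49

10:49


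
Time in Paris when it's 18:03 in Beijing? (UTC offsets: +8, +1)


11:03

Time difference = UTC+1 - UTC+8 = -7 hours
New hour = (18 -7) mod 24
= 11 mod 24 = 11
Minutes unchanged → 11:03


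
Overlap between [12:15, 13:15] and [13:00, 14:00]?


15 minutes

Meeting A: 735-795 (in minutes from midnight)
Meeting B: 780-840
Overlap start = max(735, 780) = 780
Overlap end = min(795, 840) = 795
Overlap = max(0, 795 - 780) = 15 min


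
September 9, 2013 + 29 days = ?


Start: September 9, 2013
Add 29 days
September 9 → October 1: 30 - 9 + 1 = 22 days (29 - 22 = 7 left)
October 1 + 7 = October 8, 2013

October 8, 2013


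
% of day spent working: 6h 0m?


Time: 360 minutes
Day: 1440 minutes
Percentage = (360/1440) × 100 = 25.0%

25.0%


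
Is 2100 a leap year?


Rules: divisible by 4 AND (not by 100 OR by 400)
2100 ÷ 4 = 525 exactly → divisible by 4
2100 ÷ 100 = 21 exactly → divisible by 100
2100 ÷ 400 = 5 remainder 100 → not divisible by 400
Divisible by 100 but not by 400 → not a leap year

No


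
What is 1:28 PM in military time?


Input: 1:28 PM
PM: 1 + 12 = 13

13:28


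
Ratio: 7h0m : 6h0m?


7:6 (1.17)

Duration 1: 420 minutes
Duration 2: 360 minutes
Ratio = 420:360
GCD = 60
Simplified = 7:6
As a decimal: 7/6 ≈ 1.17


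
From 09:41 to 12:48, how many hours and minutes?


3h 7m

End time in minutes: 12×60 + 48 = 768
Start time in minutes: 9×60 + 41 = 581
Difference = 768 - 581 = 187 minutes
= 3 hours 7 minutes


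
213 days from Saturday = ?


Start: Saturday (index 5)
(5 + 213) mod 7
= 218 mod 7
= 1
Index 1 → Tuesday

Tuesday


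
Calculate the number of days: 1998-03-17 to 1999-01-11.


From March 17, 1998 to January 11, 1999
Rest of March 1998: 31 - 17 = 14
Full months: April 30, May 31, June 30, July 31, August 31, September 30, October 31, November 30, December 31
Days into January 1999: 11
Total = 14 + 30 + 31 + 30 + 31 + 31 + 30 + 31 + 30 + 31 + 11 = 300 days

300 days


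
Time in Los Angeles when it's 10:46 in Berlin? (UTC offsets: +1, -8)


Time difference = UTC-8 - UTC+1 = -9 hours
New hour = (10 -9) mod 24
= 1 mod 24 = 1
Minutes unchanged → 01:46

01:46


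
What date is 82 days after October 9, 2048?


Start: October 9, 2048
Add 82 days
October 9 → November 1: 31 - 9 + 1 = 23 days (82 - 23 = 59 left)
November 1 → December 1: 30 - 1 + 1 = 30 days (59 - 30 = 29 left)
December 1 + 29 = December 30, 2048

December 30, 2048


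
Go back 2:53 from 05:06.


Start: 306 minutes from midnight
Subtract: 173 minutes
Remaining: 306 - 173 = 133
Hours: 2, Minutes: 13

02:13


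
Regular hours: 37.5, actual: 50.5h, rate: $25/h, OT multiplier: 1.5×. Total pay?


Regular: 37.5h × $25 = $937.50
Overtime: 50.5 - 37.5 = 13.0h
OT pay: 13.0h × $25 × 1.5 = $487.50
Total = $937.50 + $487.50 = $1425.00

$1425.00


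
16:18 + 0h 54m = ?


Start: 978 minutes from midnight
Add: 54 minutes
Total: 1032 minutes
Hours: 1032 ÷ 60 = 17 remainder 12

17:12


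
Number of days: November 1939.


30 days

Month: November (month 11)
November has 30 days


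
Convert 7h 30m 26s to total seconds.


Hours: 7 × 3600 = 25200
Minutes: 30 × 60 = 1800
Seconds: 26
Total = 25200 + 1800 + 26 = 27026

27026 seconds


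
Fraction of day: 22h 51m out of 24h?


Total minutes: 22×60 + 51 = 1371
Day = 24×60 = 1440 minutes
Fraction = 1371/1440 ≈ 0.9521
As a percentage: 1371/1440 × 100 ≈ 95.21%

0.9521 (95.21%)


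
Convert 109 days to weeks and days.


Weeks: 109 ÷ 7 = 15 remainder 4

15 weeks 4 days


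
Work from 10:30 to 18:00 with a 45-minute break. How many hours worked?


6h 45m (405 minutes)

Total time = (18×60+0) - (10×60+30)
= 1080 - 630 = 450 min
Minus break: 450 - 45 = 405 min
= 6h 45m


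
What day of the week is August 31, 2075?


Zeller's congruence:
q=31, m=8, k=75, j=20
h = (31 + ⌊13×9/5⌋ + 75 + ⌊75/4⌋ + ⌊20/4⌋ - 2×20) mod 7
= (31 + 23 + 75 + 18 + 5 - 40) mod 7
= 112 mod 7 = 0
h=0 → Saturday

Saturday


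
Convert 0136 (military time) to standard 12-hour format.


1:36 AM

Hour: 1
1 < 12 → AM


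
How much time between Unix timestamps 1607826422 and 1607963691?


137269 seconds (38.1 hours / 1.59 days)

Difference = 1607963691 - 1607826422 = 137269 seconds
In hours: 137269 / 3600 ≈ 38.1
In days: 137269 / 86400 ≈ 1.59


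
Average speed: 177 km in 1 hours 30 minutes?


118.0 km/h

Distance: 177 km
Time: 1h 30m = 90 min = 90/60 = 3/2 hours
Speed = 177 ÷ (3/2) = 177 × 2 / 3 = 354/3 = 118.0 km/h


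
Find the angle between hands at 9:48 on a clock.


6.0°

Hour hand = 9×30 + 48×0.5 = 294.0°
Minute hand = 48×6 = 288°
Difference = |294.0 - 288| = 6.0°


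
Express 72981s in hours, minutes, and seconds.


Hours: 72981 ÷ 3600 = 20 remainder 981
Minutes: 981 ÷ 60 = 16 remainder 21
Seconds: 21

20h 16m 21s


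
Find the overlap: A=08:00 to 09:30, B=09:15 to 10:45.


Meeting A: 480-570 (in minutes from midnight)
Meeting B: 555-645
Overlap start = max(480, 555) = 555
Overlap end = min(570, 645) = 570
Overlap = max(0, 570 - 555) = 15 min

15 minutes


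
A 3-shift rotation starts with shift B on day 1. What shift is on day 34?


Shift B

Shifts: A, B, C
Start: B (index 1)
Day 34: (1 + 34 - 1) mod 3
= 34 mod 3
= 1
Index 1 → shift B


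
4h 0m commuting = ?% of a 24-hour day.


Time: 240 minutes
Day: 1440 minutes
Percentage = (240/1440) × 100 ≈ 16.7%

16.7%


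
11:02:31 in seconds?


39751 seconds

Hours: 11 × 3600 = 39600
Minutes: 2 × 60 = 120
Seconds: 31
Total = 39600 + 120 + 31 = 39751


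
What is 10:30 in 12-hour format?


Hour: 10
10 < 12 → AM

10:30 AM


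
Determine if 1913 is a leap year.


Rules: divisible by 4 AND (not by 100 OR by 400)
1913 ÷ 4 = 478 remainder 1 → not divisible by 4
Not divisible by 4 → not a leap year

No


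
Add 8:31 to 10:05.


Start: 605 minutes from midnight
Add: 511 minutes
Total: 1116 minutes
Hours: 1116 ÷ 60 = 18 remainder 36

18:36


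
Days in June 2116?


30 days

Month: June (month 6)
June has 30 days


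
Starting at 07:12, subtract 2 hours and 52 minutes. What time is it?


04:20

Start: 432 minutes from midnight
Subtract: 172 minutes
Remaining: 432 - 172 = 260
Hours: 4, Minutes: 20


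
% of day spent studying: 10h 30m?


Time: 630 minutes
Day: 1440 minutes
Percentage = (630/1440) × 100 ≈ 43.8%

43.8%


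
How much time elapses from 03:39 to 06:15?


End time in minutes: 6×60 + 15 = 375
Start time in minutes: 3×60 + 39 = 219
Difference = 375 - 219 = 156 minutes
= 2 hours 36 minutes

2h 36m


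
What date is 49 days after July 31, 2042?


September 18, 2042

Start: July 31, 2042
Add 49 days
July 31 → August 1: 31 - 31 + 1 = 1 days (49 - 1 = 48 left)
August 1 → September 1: 31 - 1 + 1 = 31 days (48 - 31 = 17 left)
September 1 + 17 = September 18, 2042


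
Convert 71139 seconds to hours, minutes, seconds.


Hours: 71139 ÷ 3600 = 19 remainder 2739
Minutes: 2739 ÷ 60 = 45 remainder 39
Seconds: 39

19h 45m 39s


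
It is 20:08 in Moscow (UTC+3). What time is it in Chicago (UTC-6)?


Time difference = UTC-6 - UTC+3 = -9 hours
New hour = (20 -9) mod 24
= 11 mod 24 = 11
Minutes unchanged → 11:08

11:08


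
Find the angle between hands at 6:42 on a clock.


Hour hand = 6×30 + 42×0.5 = 201.0°
Minute hand = 42×6 = 252°
Difference = |201.0 - 252| = 51.0°

51.0°


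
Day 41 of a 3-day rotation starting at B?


Shifts: A, B, C
Start: B (index 1)
Day 41: (1 + 41 - 1) mod 3
= 41 mod 3
= 2
Index 2 → shift C

Shift C


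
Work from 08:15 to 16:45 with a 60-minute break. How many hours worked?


7h 30m (450 minutes)

Total time = (16×60+45) - (8×60+15)
= 1005 - 495 = 510 min
Minus break: 510 - 60 = 450 min
= 7h 30m


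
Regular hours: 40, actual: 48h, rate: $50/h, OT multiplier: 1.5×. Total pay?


Regular: 40h × $50 = $2000.00
Overtime: 48 - 40 = 8h
OT pay: 8h × $50 × 1.5 = $600.00
Total = $2000.00 + $600.00 = $2600.00

$2600.00


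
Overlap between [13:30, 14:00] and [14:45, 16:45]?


0 minutes

Meeting A: 810-840 (in minutes from midnight)
Meeting B: 885-1005
Overlap start = max(810, 885) = 885
Overlap end = min(840, 1005) = 840
Overlap = max(0, 840 - 885) = 0 min


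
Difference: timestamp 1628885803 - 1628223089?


662714 seconds (184.1 hours / 7.67 days)

Difference = 1628885803 - 1628223089 = 662714 seconds
In hours: 662714 / 3600 ≈ 184.1
In days: 662714 / 86400 ≈ 7.67


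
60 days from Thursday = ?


Start: Thursday (index 3)
(3 + 60) mod 7
= 63 mod 7
= 0
Index 0 → Monday

Monday


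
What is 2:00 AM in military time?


02:00

Input: 2:00 AM
AM hour stays: 2


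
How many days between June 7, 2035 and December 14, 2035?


From June 7, 2035 to December 14, 2035
Rest of June 2035: 30 - 7 = 23
Full months: July 31, August 31, September 30, October 31, November 30
Days into December 2035: 14
Total = 23 + 31 + 31 + 30 + 31 + 30 + 14 = 190 days

190 days


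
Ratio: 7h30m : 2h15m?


10:3 (3.33)

Duration 1: 450 minutes
Duration 2: 135 minutes
Ratio = 450:135
GCD = 45
Simplified = 10:3
As a decimal: 10/3 ≈ 3.33


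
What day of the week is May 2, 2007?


Zeller's congruence:
q=2, m=5, k=7, j=20
h = (2 + ⌊13×6/5⌋ + 7 + ⌊7/4⌋ + ⌊20/4⌋ - 2×20) mod 7
= (2 + 15 + 7 + 1 + 5 - 40) mod 7
= -10 mod 7 = 4
h=4 → Wednesday

Wednesday


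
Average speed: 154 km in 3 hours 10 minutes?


48.6 km/h

Distance: 154 km
Time: 3h 10m = 190 min = 190/60 = 19/6 hours
Speed = 154 ÷ (19/6) = 154 × 6 / 19 = 924/19 ≈ 48.6 km/h


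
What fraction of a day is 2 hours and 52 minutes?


Total minutes: 2×60 + 52 = 172
Day = 24×60 = 1440 minutes
Fraction = 172/1440 ≈ 0.1194
As a percentage: 172/1440 × 100 ≈ 11.94%

0.1194 (11.94%)


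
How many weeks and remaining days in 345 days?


Weeks: 345 ÷ 7 = 49 remainder 2

49 weeks 2 days


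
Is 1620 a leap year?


Yes

Rules: divisible by 4 AND (not by 100 OR by 400)
1620 ÷ 4 = 405 exactly → divisible by 4
1620 ÷ 100 = 16 remainder 20 → not divisible by 100
Divisible by 4 but not by 100 → leap year


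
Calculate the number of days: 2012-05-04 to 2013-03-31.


From May 4, 2012 to March 31, 2013
Rest of May 2012: 31 - 4 = 27
Full months: June 30, July 31, August 31, September 30, October 31, November 30, December 31, January 31, February 2013 28
Days into March 2013: 31
Total = 27 + 30 + 31 + 31 + 30 + 31 + 30 + 31 + 31 + 28 + 31 = 331 days

331 days


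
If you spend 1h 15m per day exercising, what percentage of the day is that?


Time: 75 minutes
Day: 1440 minutes
Percentage = (75/1440) × 100 ≈ 5.2%

5.2%


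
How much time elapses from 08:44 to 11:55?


3h 11m

End time in minutes: 11×60 + 55 = 715
Start time in minutes: 8×60 + 44 = 524
Difference = 715 - 524 = 191 minutes
= 3 hours 11 minutes


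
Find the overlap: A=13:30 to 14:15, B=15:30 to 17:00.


Meeting A: 810-855 (in minutes from midnight)
Meeting B: 930-1020
Overlap start = max(810, 930) = 930
Overlap end = min(855, 1020) = 855
Overlap = max(0, 855 - 930) = 0 min

0 minutes


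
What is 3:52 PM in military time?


15:52

Input: 3:52 PM
PM: 3 + 12 = 15


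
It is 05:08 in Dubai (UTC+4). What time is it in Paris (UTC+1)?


02:08

Time difference = UTC+1 - UTC+4 = -3 hours
New hour = (5 -3) mod 24
= 2 mod 24 = 2
Minutes unchanged → 02:08


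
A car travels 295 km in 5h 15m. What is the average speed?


56.2 km/h

Distance: 295 km
Time: 5h 15m = 315 min = 315/60 = 21/4 hours
Speed = 295 ÷ (21/4) = 295 × 4 / 21 = 1180/21 ≈ 56.2 km/h


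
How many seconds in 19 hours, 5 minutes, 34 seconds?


Hours: 19 × 3600 = 68400
Minutes: 5 × 60 = 300
Seconds: 34
Total = 68400 + 300 + 34 = 68734

68734 seconds


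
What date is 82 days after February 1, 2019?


April 24, 2019

Start: February 1, 2019
Add 82 days
February 1 → March 1: 28 - 1 + 1 = 28 days (82 - 28 = 54 left)
March 1 → April 1: 31 - 1 + 1 = 31 days (54 - 31 = 23 left)
April 1 + 23 = April 24, 2019


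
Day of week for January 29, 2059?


Wednesday

Zeller's congruence:
q=29, m=13, k=58, j=20
h = (29 + ⌊13×14/5⌋ + 58 + ⌊58/4⌋ + ⌊20/4⌋ - 2×20) mod 7
= (29 + 36 + 58 + 14 + 5 - 40) mod 7
= 102 mod 7 = 4
h=4 → Wednesday


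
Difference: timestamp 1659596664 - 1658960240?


Difference = 1659596664 - 1658960240 = 636424 seconds
In hours: 636424 / 3600 ≈ 176.8
In days: 636424 / 86400 ≈ 7.37

636424 seconds (176.8 hours / 7.37 days)


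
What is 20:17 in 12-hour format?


Hour: 20
20 - 12 = 8 → PM

8:17 PM


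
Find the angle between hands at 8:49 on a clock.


29.5°

Hour hand = 8×30 + 49×0.5 = 264.5°
Minute hand = 49×6 = 294°
Difference = |264.5 - 294| = 29.5°


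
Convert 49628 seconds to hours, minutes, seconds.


13h 47m 8s

Hours: 49628 ÷ 3600 = 13 remainder 2828
Minutes: 2828 ÷ 60 = 47 remainder 8
Seconds: 8


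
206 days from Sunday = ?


Wednesday

Start: Sunday (index 6)
(6 + 206) mod 7
= 212 mod 7
= 2
Index 2 → Wednesday


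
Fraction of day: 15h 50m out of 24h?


0.6597 (65.97%)

Total minutes: 15×60 + 50 = 950
Day = 24×60 = 1440 minutes
Fraction = 950/1440 ≈ 0.6597
As a percentage: 950/1440 × 100 ≈ 65.97%


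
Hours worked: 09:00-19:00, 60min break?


Total time = (19×60+0) - (9×60+0)
= 1140 - 540 = 600 min
Minus break: 600 - 60 = 540 min
= 9h 0m

9h 0m (540 minutes)


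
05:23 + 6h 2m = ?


11:25

Start: 323 minutes from midnight
Add: 362 minutes
Total: 685 minutes
Hours: 685 ÷ 60 = 11 remainder 25


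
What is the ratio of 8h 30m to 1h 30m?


17:3 (5.67)

Duration 1: 510 minutes
Duration 2: 90 minutes
Ratio = 510:90
GCD = 30
Simplified = 17:3
As a decimal: 17/3 ≈ 5.67


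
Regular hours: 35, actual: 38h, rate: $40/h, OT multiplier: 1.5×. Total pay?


$1580.00

Regular: 35h × $40 = $1400.00
Overtime: 38 - 35 = 3h
OT pay: 3h × $40 × 1.5 = $180.00
Total = $1400.00 + $180.00 = $1580.00


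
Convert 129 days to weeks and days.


18 weeks 3 days

Weeks: 129 ÷ 7 = 18 remainder 3


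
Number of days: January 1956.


Month: January (month 1)
January has 31 days

31 days


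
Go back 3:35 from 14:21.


10:46

Start: 861 minutes from midnight
Subtract: 215 minutes
Remaining: 861 - 215 = 646
Hours: 10, Minutes: 46


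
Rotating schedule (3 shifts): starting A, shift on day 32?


Shift B

Shifts: A, B, C
Start: A (index 0)
Day 32: (0 + 32 - 1) mod 3
= 31 mod 3
= 1
Index 1 → shift B


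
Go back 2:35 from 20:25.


Start: 1225 minutes from midnight
Subtract: 155 minutes
Remaining: 1225 - 155 = 1070
Hours: 17, Minutes: 50

17:50


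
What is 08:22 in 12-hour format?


8:22 AM

Hour: 8
8 < 12 → AM


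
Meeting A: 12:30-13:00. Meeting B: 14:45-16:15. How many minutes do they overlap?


Meeting A: 750-780 (in minutes from midnight)
Meeting B: 885-975
Overlap start = max(750, 885) = 885
Overlap end = min(780, 975) = 780
Overlap = max(0, 780 - 885) = 0 min

0 minutes


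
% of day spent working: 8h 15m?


34.4%

Time: 495 minutes
Day: 1440 minutes
Percentage = (495/1440) × 100 ≈ 34.4%


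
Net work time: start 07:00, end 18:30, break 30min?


11h 0m (660 minutes)

Total time = (18×60+30) - (7×60+0)
= 1110 - 420 = 690 min
Minus break: 690 - 30 = 660 min
= 11h 0m


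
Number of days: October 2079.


Month: October (month 10)
October has 31 days

31 days


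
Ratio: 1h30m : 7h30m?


Duration 1: 90 minutes
Duration 2: 450 minutes
Ratio = 90:450
GCD = 90
Simplified = 1:5
As a decimal: 1/5 = 0.20

1:5 (0.20)


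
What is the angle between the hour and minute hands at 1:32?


Hour hand = 1×30 + 32×0.5 = 46.0°
Minute hand = 32×6 = 192°
Difference = |46.0 - 192| = 146.0°

146.0°


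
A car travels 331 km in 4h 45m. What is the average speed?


69.7 km/h

Distance: 331 km
Time: 4h 45m = 285 min = 285/60 = 19/4 hours
Speed = 331 ÷ (19/4) = 331 × 4 / 19 = 1324/19 ≈ 69.7 km/h


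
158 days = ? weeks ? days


Weeks: 158 ÷ 7 = 22 remainder 4

22 weeks 4 days


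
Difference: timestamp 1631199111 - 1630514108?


685003 seconds (190.3 hours / 7.93 days)

Difference = 1631199111 - 1630514108 = 685003 seconds
In hours: 685003 / 3600 ≈ 190.3
In days: 685003 / 86400 ≈ 7.93


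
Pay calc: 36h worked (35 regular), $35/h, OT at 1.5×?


$1277.50

Regular: 35h × $35 = $1225.00
Overtime: 36 - 35 = 1h
OT pay: 1h × $35 × 1.5 = $52.50
Total = $1225.00 + $52.50 = $1277.50


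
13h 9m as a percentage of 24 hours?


0.5479 (54.79%)

Total minutes: 13×60 + 9 = 789
Day = 24×60 = 1440 minutes
Fraction = 789/1440 ≈ 0.5479
As a percentage: 789/1440 × 100 ≈ 54.79%


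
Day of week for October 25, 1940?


Friday

Zeller's congruence:
q=25, m=10, k=40, j=19
h = (25 + ⌊13×11/5⌋ + 40 + ⌊40/4⌋ + ⌊19/4⌋ - 2×19) mod 7
= (25 + 28 + 40 + 10 + 4 - 38) mod 7
= 69 mod 7 = 6
h=6 → Friday


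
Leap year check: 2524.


Rules: divisible by 4 AND (not by 100 OR by 400)
2524 ÷ 4 = 631 exactly → divisible by 4
2524 ÷ 100 = 25 remainder 24 → not divisible by 100
Divisible by 4 but not by 100 → leap year

Yes


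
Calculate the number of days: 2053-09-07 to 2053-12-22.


106 days

From September 7, 2053 to December 22, 2053
Rest of September 2053: 30 - 7 = 23
Full months: October 31, November 30
Days into December 2053: 22
Total = 23 + 31 + 30 + 22 = 106 days


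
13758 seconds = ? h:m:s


Hours: 13758 ÷ 3600 = 3 remainder 2958
Minutes: 2958 ÷ 60 = 49 remainder 18
Seconds: 18

3h 49m 18s


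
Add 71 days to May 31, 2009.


Start: May 31, 2009
Add 71 days
May 31 → June 1: 31 - 31 + 1 = 1 days (71 - 1 = 70 left)
June 1 → July 1: 30 - 1 + 1 = 30 days (70 - 30 = 40 left)
July 1 → August 1: 31 - 1 + 1 = 31 days (40 - 31 = 9 left)
August 1 + 9 = August 10, 2009

August 10, 2009


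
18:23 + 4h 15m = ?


22:38

Start: 1103 minutes from midnight
Add: 255 minutes
Total: 1358 minutes
Hours: 1358 ÷ 60 = 22 remainder 38


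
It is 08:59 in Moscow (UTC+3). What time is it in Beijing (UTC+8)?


Time difference = UTC+8 - UTC+3 = +5 hours
New hour = (8 + 5) mod 24
= 13 mod 24 = 13
Minutes unchanged → 13:59

13:59


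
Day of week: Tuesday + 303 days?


Start: Tuesday (index 1)
(1 + 303) mod 7
= 304 mod 7
= 3
Index 3 → Thursday

Thursday


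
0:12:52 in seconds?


772 seconds

Hours: 0 × 3600 = 0
Minutes: 12 × 60 = 720
Seconds: 52
Total = 0 + 720 + 52 = 772


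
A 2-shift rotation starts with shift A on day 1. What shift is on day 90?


Shift B

Shifts: A, B
Start: A (index 0)
Day 90: (0 + 90 - 1) mod 2
= 89 mod 2
= 1
Index 1 → shift B


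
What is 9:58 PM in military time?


21:58

Input: 9:58 PM
PM: 9 + 12 = 21


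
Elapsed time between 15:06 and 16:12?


End time in minutes: 16×60 + 12 = 972
Start time in minutes: 15×60 + 6 = 906
Difference = 972 - 906 = 66 minutes
= 1 hours 6 minutes

1h 6m


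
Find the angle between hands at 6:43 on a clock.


56.5°

Hour hand = 6×30 + 43×0.5 = 201.5°
Minute hand = 43×6 = 258°
Difference = |201.5 - 258| = 56.5°


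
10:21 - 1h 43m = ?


Start: 621 minutes from midnight
Subtract: 103 minutes
Remaining: 621 - 103 = 518
Hours: 8, Minutes: 38

08:38


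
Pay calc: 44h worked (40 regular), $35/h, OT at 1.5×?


$1610.00

Regular: 40h × $35 = $1400.00
Overtime: 44 - 40 = 4h
OT pay: 4h × $35 × 1.5 = $210.00
Total = $1400.00 + $210.00 = $1610.00


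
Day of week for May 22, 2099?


Zeller's congruence:
q=22, m=5, k=99, j=20
h = (22 + ⌊13×6/5⌋ + 99 + ⌊99/4⌋ + ⌊20/4⌋ - 2×20) mod 7
= (22 + 15 + 99 + 24 + 5 - 40) mod 7
= 125 mod 7 = 6
h=6 → Friday

Friday


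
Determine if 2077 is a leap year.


Rules: divisible by 4 AND (not by 100 OR by 400)
2077 ÷ 4 = 519 remainder 1 → not divisible by 4
Not divisible by 4 → not a leap year

No


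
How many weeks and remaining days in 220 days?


31 weeks 3 days

Weeks: 220 ÷ 7 = 31 remainder 3


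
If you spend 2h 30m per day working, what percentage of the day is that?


Time: 150 minutes
Day: 1440 minutes
Percentage = (150/1440) × 100 ≈ 10.4%

10.4%


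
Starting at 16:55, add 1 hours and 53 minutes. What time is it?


18:48

Start: 1015 minutes from midnight
Add: 113 minutes
Total: 1128 minutes
Hours: 1128 ÷ 60 = 18 remainder 48


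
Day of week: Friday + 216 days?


Start: Friday (index 4)
(4 + 216) mod 7
= 220 mod 7
= 3
Index 3 → Thursday

Thursday


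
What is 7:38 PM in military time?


19:38

Input: 7:38 PM
PM: 7 + 12 = 19


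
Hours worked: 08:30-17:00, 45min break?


7h 45m (465 minutes)

Total time = (17×60+0) - (8×60+30)
= 1020 - 510 = 510 min
Minus break: 510 - 45 = 465 min
= 7h 45m


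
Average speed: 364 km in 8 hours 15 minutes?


Distance: 364 km
Time: 8h 15m = 495 min = 495/60 = 33/4 hours
Speed = 364 ÷ (33/4) = 364 × 4 / 33 = 1456/33 ≈ 44.1 km/h

44.1 km/h


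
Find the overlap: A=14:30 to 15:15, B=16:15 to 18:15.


Meeting A: 870-915 (in minutes from midnight)
Meeting B: 975-1095
Overlap start = max(870, 975) = 975
Overlap end = min(915, 1095) = 915
Overlap = max(0, 915 - 975) = 0 min

0 minutes


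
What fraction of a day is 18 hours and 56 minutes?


0.7889 (78.89%)

Total minutes: 18×60 + 56 = 1136
Day = 24×60 = 1440 minutes
Fraction = 1136/1440 ≈ 0.7889
As a percentage: 1136/1440 × 100 ≈ 78.89%


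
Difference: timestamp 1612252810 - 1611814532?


438278 seconds (121.7 hours / 5.07 days)

Difference = 1612252810 - 1611814532 = 438278 seconds
In hours: 438278 / 3600 ≈ 121.7
In days: 438278 / 86400 ≈ 5.07


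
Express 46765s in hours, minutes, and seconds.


12h 59m 25s

Hours: 46765 ÷ 3600 = 12 remainder 3565
Minutes: 3565 ÷ 60 = 59 remainder 25
Seconds: 25


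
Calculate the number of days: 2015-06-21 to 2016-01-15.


From June 21, 2015 to January 15, 2016
Rest of June 2015: 30 - 21 = 9
Full months: July 31, August 31, September 30, October 31, November 30, December 31
Days into January 2016: 15
Total = 9 + 31 + 31 + 30 + 31 + 30 + 31 + 15 = 208 days

208 days


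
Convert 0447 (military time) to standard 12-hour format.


Hour: 4
4 < 12 → AM

4:47 AM


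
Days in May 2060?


Month: May (month 5)
May has 31 days

31 days


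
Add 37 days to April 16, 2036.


May 23, 2036

Start: April 16, 2036
Add 37 days
April 16 → May 1: 30 - 16 + 1 = 15 days (37 - 15 = 22 left)
May 1 + 22 = May 23, 2036


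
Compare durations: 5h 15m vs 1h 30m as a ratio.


Duration 1: 315 minutes
Duration 2: 90 minutes
Ratio = 315:90
GCD = 45
Simplified = 7:2
As a decimal: 7/2 = 3.50

7:2 (3.50)


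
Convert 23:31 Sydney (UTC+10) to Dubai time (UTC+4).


17:31

Time difference = UTC+4 - UTC+10 = -6 hours
New hour = (23 -6) mod 24
= 17 mod 24 = 17
Minutes unchanged → 17:31


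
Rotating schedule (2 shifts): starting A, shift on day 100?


Shifts: A, B
Start: A (index 0)
Day 100: (0 + 100 - 1) mod 2
= 99 mod 2
= 1
Index 1 → shift B

Shift B


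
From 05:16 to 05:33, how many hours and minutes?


0h 17m

End time in minutes: 5×60 + 33 = 333
Start time in minutes: 5×60 + 16 = 316
Difference = 333 - 316 = 17 minutes
= 0 hours 17 minutes


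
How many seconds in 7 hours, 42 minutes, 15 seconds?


27735 seconds

Hours: 7 × 3600 = 25200
Minutes: 42 × 60 = 2520
Seconds: 15
Total = 25200 + 2520 + 15 = 27735


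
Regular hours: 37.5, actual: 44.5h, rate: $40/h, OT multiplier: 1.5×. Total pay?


$1920.00

Regular: 37.5h × $40 = $1500.00
Overtime: 44.5 - 37.5 = 7.0h
OT pay: 7.0h × $40 × 1.5 = $420.00
Total = $1500.00 + $420.00 = $1920.00


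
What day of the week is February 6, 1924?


Zeller's congruence:
q=6, m=14, k=23, j=19
h = (6 + ⌊13×15/5⌋ + 23 + ⌊23/4⌋ + ⌊19/4⌋ - 2×19) mod 7
= (6 + 39 + 23 + 5 + 4 - 38) mod 7
= 39 mod 7 = 4
h=4 → Wednesday

Wednesday


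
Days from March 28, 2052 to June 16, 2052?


From March 28, 2052 to June 16, 2052
Rest of March 2052: 31 - 28 = 3
Full months: April 30, May 31
Days into June 2052: 16
Total = 3 + 30 + 31 + 16 = 80 days

80 days


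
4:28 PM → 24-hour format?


Input: 4:28 PM
PM: 4 + 12 = 16

16:28


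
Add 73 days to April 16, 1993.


Start: April 16, 1993
Add 73 days
April 16 → May 1: 30 - 16 + 1 = 15 days (73 - 15 = 58 left)
May 1 → June 1: 31 - 1 + 1 = 31 days (58 - 31 = 27 left)
June 1 + 27 = June 28, 1993

June 28, 1993


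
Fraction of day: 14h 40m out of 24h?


Total minutes: 14×60 + 40 = 880
Day = 24×60 = 1440 minutes
Fraction = 880/1440 ≈ 0.6111
As a percentage: 880/1440 × 100 ≈ 61.11%

0.6111 (61.11%)


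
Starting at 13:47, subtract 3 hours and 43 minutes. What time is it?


Start: 827 minutes from midnight
Subtract: 223 minutes
Remaining: 827 - 223 = 604
Hours: 10, Minutes: 4

10:04


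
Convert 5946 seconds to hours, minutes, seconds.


Hours: 5946 ÷ 3600 = 1 remainder 2346
Minutes: 2346 ÷ 60 = 39 remainder 6
Seconds: 6

1h 39m 6s


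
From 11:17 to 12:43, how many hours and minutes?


End time in minutes: 12×60 + 43 = 763
Start time in minutes: 11×60 + 17 = 677
Difference = 763 - 677 = 86 minutes
= 1 hours 26 minutes

1h 26m


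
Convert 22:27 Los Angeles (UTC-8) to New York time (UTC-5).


01:27 (next day)

Time difference = UTC-5 - UTC-8 = +3 hours
New hour = (22 + 3) mod 24
= 25 mod 24 = 1
Minutes unchanged → 01:27; 25 ≥ 24 → next day


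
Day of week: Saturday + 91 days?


Start: Saturday (index 5)
(5 + 91) mod 7
= 96 mod 7
= 5
Index 5 → Saturday

Saturday


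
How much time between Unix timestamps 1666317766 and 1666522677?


204911 seconds (56.9 hours / 2.37 days)

Difference = 1666522677 - 1666317766 = 204911 seconds
In hours: 204911 / 3600 ≈ 56.9
In days: 204911 / 86400 ≈ 2.37


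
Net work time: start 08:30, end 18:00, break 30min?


Total time = (18×60+0) - (8×60+30)
= 1080 - 510 = 570 min
Minus break: 570 - 30 = 540 min
= 9h 0m

9h 0m (540 minutes)


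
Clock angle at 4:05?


92.5°

Hour hand = 4×30 + 5×0.5 = 122.5°
Minute hand = 5×6 = 30°
Difference = |122.5 - 30| = 92.5°


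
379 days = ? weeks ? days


54 weeks 1 days

Weeks: 379 ÷ 7 = 54 remainder 1


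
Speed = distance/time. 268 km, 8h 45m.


30.6 km/h

Distance: 268 km
Time: 8h 45m = 525 min = 525/60 = 35/4 hours
Speed = 268 ÷ (35/4) = 268 × 4 / 35 = 1072/35 ≈ 30.6 km/h


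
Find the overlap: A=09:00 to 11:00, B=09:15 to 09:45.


30 minutes

Meeting A: 540-660 (in minutes from midnight)
Meeting B: 555-585
Overlap start = max(540, 555) = 555
Overlap end = min(660, 585) = 585
Overlap = max(0, 585 - 555) = 30 min


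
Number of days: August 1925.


Month: August (month 8)
August has 31 days

31 days


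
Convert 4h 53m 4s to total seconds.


Hours: 4 × 3600 = 14400
Minutes: 53 × 60 = 3180
Seconds: 4
Total = 14400 + 3180 + 4 = 17584

17584 seconds
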